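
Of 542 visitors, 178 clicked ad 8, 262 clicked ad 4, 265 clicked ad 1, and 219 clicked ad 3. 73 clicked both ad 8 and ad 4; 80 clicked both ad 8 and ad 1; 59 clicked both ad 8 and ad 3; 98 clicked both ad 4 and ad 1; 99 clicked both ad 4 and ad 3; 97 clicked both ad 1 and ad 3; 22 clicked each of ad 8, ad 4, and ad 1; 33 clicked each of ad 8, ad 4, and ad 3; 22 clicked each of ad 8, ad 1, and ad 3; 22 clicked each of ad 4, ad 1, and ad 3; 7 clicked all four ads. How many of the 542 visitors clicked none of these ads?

Using inclusion–exclusion:
|union| = 178 + 262 + 265 + 219 − 73 − 80 − 59 − 98 − 99 − 97 + 22 + 33 + 22 + 22 − 7 = 510
None: 542 − 510 = 32

32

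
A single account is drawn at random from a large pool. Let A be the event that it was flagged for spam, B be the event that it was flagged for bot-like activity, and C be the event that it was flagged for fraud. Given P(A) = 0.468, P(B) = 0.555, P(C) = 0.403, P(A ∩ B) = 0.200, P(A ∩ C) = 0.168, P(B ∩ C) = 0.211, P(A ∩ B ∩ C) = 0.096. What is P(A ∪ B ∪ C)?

0.943

Using inclusion–exclusion:
P(A ∪ B ∪ C) = 0.468 + 0.555 + 0.403 − 0.200 − 0.168 − 0.211 + 0.096 = 0.943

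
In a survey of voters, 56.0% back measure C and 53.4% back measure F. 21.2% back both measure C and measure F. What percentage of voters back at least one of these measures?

By inclusion-exclusion,
P(union) = 56.0 + 53.4 − 21.2 = 88.2%

88.2%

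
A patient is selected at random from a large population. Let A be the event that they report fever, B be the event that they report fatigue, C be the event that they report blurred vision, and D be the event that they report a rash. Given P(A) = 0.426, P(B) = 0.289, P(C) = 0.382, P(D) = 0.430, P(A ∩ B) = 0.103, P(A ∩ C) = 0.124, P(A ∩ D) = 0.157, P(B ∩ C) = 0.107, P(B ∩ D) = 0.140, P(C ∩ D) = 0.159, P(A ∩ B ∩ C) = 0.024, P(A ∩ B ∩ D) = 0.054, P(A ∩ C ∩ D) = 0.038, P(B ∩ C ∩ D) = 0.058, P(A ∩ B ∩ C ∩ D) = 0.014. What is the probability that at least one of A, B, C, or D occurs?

0.897

Inclusion–exclusion gives
P(A ∪ B ∪ C ∪ D) = 0.426 + 0.289 + 0.382 + 0.430 − 0.103 − 0.124 − 0.157 − 0.107 − 0.140 − 0.159 + 0.024 + 0.054 + 0.038 + 0.058 − 0.014 = 0.897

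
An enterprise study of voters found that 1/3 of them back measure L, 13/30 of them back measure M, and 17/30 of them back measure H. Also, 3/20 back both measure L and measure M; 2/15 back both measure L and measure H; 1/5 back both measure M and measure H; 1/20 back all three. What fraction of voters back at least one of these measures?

9/10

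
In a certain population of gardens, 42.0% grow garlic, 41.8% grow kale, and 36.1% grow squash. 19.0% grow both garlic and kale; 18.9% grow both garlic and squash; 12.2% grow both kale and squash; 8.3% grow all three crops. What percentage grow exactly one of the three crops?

44.6%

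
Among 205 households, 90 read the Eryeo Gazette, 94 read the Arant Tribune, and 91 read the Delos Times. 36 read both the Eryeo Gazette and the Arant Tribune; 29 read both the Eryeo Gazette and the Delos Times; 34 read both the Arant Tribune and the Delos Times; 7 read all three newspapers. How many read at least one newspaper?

183

N(≥1) = 90 + 94 + 91 − 36 − 29 − 34 + 7 = 183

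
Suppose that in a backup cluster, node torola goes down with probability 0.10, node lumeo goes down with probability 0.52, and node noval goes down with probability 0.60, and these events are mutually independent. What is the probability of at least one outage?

0.8272

Since the events are independent, P(none) is the product of the individual non-occurrence probabilities.
P(none) = (1 − 0.10) × (1 − 0.52) × (1 − 0.60) = 0.90 × 0.48 × 0.40 = 0.1728
P(at least one) = 1 − 0.1728 = 0.8272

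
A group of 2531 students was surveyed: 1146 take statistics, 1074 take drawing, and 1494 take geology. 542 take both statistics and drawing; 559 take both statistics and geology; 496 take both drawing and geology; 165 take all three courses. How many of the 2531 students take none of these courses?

249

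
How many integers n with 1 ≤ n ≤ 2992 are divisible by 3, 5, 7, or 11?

⌊2992/3⌋ + ⌊2992/5⌋ + ⌊2992/7⌋ + ⌊2992/11⌋ − ⌊2992/15⌋ − ⌊2992/21⌋ − ⌊2992/33⌋ − ⌊2992/35⌋ − ⌊2992/55⌋ − ⌊2992/77⌋ + ⌊2992/105⌋ + ⌊2992/165⌋ + ⌊2992/231⌋ + ⌊2992/385⌋ − ⌊2992/1155⌋ = 997 + 598 + 427 + 272 − 199 − 142 − 90 − 85 − 54 − 38 + 28 + 18 + 12 + 7 − 2 = 1749

1749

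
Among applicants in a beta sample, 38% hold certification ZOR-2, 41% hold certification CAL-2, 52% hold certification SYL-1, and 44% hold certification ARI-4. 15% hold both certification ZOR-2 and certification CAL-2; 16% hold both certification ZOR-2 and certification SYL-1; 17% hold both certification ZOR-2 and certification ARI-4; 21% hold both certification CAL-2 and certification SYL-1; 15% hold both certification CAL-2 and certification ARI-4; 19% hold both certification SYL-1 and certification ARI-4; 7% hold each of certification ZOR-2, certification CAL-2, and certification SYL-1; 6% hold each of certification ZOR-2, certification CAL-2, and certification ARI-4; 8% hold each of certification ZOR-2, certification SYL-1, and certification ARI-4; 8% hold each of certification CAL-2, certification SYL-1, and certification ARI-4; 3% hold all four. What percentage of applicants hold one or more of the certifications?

98%

By inclusion-exclusion,
P(union) = 38 + 41 + 52 + 44 − 15 − 16 − 17 − 21 − 15 − 19 + 7 + 6 + 8 + 8 − 3 = 98%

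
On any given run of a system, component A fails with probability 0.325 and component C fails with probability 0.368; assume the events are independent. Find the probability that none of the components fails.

Independence gives P(none) = ∏(1 − pᵢ).
P(none) = (1 − 0.325) × (1 − 0.368) = 0.675 × 0.632 = 0.4266

0.4266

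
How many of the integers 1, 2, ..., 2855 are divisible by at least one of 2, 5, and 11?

By inclusion-exclusion,
floor(2855/2) + floor(2855/5) + floor(2855/11) − floor(2855/10) − floor(2855/22) − floor(2855/55) + floor(2855/110) = 1427 + 571 + 259 − 285 − 129 − 51 + 25 = 1817

1817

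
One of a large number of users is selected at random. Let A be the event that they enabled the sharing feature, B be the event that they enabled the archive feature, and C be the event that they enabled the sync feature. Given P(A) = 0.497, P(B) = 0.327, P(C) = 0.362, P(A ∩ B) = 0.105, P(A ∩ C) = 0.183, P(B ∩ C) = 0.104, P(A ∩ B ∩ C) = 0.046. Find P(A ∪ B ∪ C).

P(A ∪ B ∪ C) = 0.497 + 0.327 + 0.362 − 0.105 − 0.183 − 0.104 + 0.046 = 0.840

0.840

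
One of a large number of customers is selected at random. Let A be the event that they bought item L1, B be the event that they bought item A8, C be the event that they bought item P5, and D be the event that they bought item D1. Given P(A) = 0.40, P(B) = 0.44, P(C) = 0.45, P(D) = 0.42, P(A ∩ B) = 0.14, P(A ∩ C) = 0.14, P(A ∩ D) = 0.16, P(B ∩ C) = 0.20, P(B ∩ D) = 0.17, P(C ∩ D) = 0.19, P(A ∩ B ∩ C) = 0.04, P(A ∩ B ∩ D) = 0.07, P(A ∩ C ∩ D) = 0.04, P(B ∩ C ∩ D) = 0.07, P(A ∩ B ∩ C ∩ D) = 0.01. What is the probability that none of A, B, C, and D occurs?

P(A ∪ B ∪ C ∪ D) = 0.40 + 0.44 + 0.45 + 0.42 − 0.14 − 0.14 − 0.16 − 0.20 − 0.17 − 0.19 + 0.04 + 0.07 + 0.04 + 0.07 − 0.01 = 0.92
P(none) = 1 − 0.92 = 0.08

0.08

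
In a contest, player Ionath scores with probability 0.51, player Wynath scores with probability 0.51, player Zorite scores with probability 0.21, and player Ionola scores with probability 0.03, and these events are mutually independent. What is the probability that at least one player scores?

P(none) = (1 − 0.51) × (1 − 0.51) × (1 − 0.21) × (1 − 0.03) = 0.49 × 0.49 × 0.79 × 0.97 = 0.18398863
P(at least one) = 1 − 0.18398863 = 0.81601137

0.81601137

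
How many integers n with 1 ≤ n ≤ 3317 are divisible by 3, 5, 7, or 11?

1938

floor(3317/3) + floor(3317/5) + floor(3317/7) + floor(3317/11) − floor(3317/15) − floor(3317/21) − floor(3317/33) − floor(3317/35) − floor(3317/55) − floor(3317/77) + floor(3317/105) + floor(3317/165) + floor(3317/231) + floor(3317/385) − floor(3317/1155) = 1105 + 663 + 473 + 301 − 221 − 157 − 100 − 94 − 60 − 43 + 31 + 20 + 14 + 8 − 2 = 1938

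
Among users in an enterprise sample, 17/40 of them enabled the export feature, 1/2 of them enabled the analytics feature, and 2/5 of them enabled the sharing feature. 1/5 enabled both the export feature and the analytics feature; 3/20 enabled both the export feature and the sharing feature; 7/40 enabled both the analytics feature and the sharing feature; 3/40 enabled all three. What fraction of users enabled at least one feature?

P(≥1) = 17/40 + 1/2 + 2/5 − 1/5 − 3/20 − 7/40 + 3/40 = 7/8

7/8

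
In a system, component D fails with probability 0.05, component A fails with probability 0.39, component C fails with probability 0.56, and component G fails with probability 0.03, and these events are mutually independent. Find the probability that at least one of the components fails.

P(none) = (1 − 0.05) × (1 − 0.39) × (1 − 0.56) × (1 − 0.03) = 0.95 × 0.61 × 0.44 × 0.97 = 0.2473306
P(at least one) = 1 − 0.2473306 = 0.7526694

0.7526694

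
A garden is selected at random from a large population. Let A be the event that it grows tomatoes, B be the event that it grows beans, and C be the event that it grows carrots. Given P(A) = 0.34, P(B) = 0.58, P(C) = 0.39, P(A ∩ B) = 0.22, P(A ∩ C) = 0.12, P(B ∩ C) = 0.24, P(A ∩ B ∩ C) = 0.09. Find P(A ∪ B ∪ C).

0.82

Inclusion–exclusion gives
P(A ∪ B ∪ C) = 0.34 + 0.58 + 0.39 − 0.22 − 0.12 − 0.24 + 0.09 = 0.82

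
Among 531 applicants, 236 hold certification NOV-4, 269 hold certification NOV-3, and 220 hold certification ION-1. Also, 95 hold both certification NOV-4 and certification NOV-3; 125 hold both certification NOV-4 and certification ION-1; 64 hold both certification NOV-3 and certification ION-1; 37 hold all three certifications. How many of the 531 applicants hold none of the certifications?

|union| = 236 + 269 + 220 − 95 − 125 − 64 + 37 = 478
None: 531 − 478 = 53

53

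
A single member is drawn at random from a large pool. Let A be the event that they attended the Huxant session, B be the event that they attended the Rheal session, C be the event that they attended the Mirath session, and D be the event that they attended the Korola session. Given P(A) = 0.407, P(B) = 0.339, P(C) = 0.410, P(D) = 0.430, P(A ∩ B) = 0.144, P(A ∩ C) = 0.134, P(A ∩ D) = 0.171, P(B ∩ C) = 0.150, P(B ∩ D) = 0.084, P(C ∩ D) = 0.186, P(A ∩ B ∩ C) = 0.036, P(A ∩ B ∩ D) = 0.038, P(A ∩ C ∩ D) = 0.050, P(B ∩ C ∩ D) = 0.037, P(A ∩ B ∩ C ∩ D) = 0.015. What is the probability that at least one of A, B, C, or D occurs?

0.863

Using inclusion–exclusion:
P(A ∪ B ∪ C ∪ D) = 0.407 + 0.339 + 0.410 + 0.430 − 0.144 − 0.134 − 0.171 − 0.150 − 0.084 − 0.186 + 0.036 + 0.038 + 0.050 + 0.037 − 0.015 = 0.863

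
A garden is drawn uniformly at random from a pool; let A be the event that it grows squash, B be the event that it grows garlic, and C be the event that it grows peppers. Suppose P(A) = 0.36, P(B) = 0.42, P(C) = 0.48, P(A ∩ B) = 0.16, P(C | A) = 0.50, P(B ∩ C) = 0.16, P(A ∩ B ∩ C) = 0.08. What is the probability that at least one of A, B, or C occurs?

0.84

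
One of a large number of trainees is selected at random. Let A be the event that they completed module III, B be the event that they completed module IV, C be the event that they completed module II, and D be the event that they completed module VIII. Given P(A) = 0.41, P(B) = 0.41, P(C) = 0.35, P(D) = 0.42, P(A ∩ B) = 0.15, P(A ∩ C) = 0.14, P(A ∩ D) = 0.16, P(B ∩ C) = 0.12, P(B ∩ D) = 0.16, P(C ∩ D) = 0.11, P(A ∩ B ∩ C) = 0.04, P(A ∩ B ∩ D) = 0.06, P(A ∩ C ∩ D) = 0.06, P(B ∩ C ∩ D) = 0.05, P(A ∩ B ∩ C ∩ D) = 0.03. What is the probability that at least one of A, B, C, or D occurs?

By inclusion–exclusion:
P(A ∪ B ∪ C ∪ D) = 0.41 + 0.41 + 0.35 + 0.42 − 0.15 − 0.14 − 0.16 − 0.12 − 0.16 − 0.11 + 0.04 + 0.06 + 0.06 + 0.05 − 0.03 = 0.93

0.93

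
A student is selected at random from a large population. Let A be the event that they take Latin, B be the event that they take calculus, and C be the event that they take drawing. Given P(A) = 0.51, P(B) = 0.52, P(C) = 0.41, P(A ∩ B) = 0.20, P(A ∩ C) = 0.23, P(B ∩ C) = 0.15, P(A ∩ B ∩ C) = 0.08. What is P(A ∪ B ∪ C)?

0.94

Apply inclusion-exclusion:
P(A ∪ B ∪ C) = 0.51 + 0.52 + 0.41 − 0.20 − 0.23 − 0.15 + 0.08 = 0.94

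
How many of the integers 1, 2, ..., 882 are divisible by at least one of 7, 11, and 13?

Inclusion–exclusion gives
126 + 80 + 67 − 11 − 9 − 6 + 0 = 247

247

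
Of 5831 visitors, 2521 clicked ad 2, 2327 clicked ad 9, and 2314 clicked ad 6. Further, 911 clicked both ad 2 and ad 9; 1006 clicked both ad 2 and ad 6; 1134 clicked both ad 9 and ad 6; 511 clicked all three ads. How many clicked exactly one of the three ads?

2593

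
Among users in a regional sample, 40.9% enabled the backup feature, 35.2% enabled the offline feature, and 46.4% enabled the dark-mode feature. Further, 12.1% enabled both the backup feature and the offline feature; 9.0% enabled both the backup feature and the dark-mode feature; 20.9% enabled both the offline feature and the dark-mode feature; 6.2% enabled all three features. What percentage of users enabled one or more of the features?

P(≥1) = 40.9 + 35.2 + 46.4 − 12.1 − 9.0 − 20.9 + 6.2 = 86.7%

86.7%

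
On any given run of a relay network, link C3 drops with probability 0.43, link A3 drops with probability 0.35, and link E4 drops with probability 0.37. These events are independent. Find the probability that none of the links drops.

0.233415

Independence gives P(none) = ∏(1 − pᵢ).
P(none) = (1 − 0.43) × (1 − 0.35) × (1 − 0.37) = 0.57 × 0.65 × 0.63 = 0.233415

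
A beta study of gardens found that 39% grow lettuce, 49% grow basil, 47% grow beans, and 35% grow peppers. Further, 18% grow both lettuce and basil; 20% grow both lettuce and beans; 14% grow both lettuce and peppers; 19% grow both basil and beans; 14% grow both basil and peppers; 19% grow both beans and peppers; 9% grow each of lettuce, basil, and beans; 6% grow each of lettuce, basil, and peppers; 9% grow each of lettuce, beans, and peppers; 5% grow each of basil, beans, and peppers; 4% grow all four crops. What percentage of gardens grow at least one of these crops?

P(union) = 39 + 49 + 47 + 35 − 18 − 20 − 14 − 19 − 14 − 19 + 9 + 6 + 9 + 5 − 4 = 91%

91%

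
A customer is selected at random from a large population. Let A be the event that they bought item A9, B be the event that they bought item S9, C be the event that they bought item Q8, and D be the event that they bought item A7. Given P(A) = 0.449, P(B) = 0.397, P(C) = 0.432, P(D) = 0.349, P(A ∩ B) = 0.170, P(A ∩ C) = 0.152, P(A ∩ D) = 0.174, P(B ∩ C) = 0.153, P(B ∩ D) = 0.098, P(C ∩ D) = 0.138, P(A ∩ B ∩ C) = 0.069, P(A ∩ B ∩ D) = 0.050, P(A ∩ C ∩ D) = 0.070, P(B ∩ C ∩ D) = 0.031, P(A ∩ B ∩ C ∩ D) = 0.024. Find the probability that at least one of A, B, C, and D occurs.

By inclusion-exclusion,
P(A ∪ B ∪ C ∪ D) = 0.449 + 0.397 + 0.432 + 0.349 − 0.170 − 0.152 − 0.174 − 0.153 − 0.098 − 0.138 + 0.069 + 0.050 + 0.070 + 0.031 − 0.024 = 0.938

0.938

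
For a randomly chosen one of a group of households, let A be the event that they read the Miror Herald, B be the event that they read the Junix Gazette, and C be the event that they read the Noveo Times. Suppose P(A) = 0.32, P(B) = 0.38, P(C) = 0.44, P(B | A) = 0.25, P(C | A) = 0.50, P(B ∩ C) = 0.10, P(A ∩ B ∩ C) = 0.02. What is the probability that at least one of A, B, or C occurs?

0.82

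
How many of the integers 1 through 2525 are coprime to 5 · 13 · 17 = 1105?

By inclusion-exclusion,
floor(2525/5) + floor(2525/13) + floor(2525/17) − floor(2525/65) − floor(2525/85) − floor(2525/221) + floor(2525/1105) = 505 + 194 + 148 − 38 − 29 − 11 + 2 = 771
2525 − 771 = 1754

1754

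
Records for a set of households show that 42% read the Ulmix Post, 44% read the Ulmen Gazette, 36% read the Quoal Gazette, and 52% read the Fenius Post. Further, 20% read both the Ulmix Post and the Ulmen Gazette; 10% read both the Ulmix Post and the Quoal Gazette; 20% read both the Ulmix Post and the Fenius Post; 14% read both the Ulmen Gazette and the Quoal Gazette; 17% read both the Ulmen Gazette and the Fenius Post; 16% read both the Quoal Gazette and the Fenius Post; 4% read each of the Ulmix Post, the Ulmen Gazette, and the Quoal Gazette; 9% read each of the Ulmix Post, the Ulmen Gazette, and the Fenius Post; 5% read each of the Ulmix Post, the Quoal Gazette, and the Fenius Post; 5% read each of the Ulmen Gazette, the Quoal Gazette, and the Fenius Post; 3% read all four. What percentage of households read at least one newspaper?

97%

By inclusion-exclusion,
P(≥1) = 42 + 44 + 36 + 52 − 20 − 10 − 20 − 14 − 17 − 16 + 4 + 9 + 5 + 5 − 3 = 97%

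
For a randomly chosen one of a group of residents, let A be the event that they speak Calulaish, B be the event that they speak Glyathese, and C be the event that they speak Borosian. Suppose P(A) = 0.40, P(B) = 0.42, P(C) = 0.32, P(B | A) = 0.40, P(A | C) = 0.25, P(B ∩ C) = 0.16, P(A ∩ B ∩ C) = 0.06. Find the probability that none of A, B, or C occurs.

P(A ∩ B) = P(A)·P(B|A) = 0.40 × 0.40 = 0.16
P(A ∩ C) = P(C)·P(A|C) = 0.32 × 0.25 = 0.08
By inclusion-exclusion,
P(A ∪ B ∪ C) = 0.40 + 0.42 + 0.32 − 0.16 − 0.08 − 0.16 + 0.06 = 0.80
P(none) = 1 − 0.80 = 0.20

0.20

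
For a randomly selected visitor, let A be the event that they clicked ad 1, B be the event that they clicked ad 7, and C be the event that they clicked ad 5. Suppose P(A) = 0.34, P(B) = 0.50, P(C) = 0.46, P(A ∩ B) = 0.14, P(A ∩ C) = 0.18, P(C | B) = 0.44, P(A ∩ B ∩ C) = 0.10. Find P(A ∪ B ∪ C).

0.86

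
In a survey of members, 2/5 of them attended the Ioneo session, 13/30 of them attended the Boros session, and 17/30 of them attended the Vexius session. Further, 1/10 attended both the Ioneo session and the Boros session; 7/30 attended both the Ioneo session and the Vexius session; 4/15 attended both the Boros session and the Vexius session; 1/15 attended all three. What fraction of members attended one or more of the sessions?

13/15

By inclusion-exclusion,
P(≥1) = 2/5 + 13/30 + 17/30 − 1/10 − 7/30 − 4/15 + 1/15 = 13/15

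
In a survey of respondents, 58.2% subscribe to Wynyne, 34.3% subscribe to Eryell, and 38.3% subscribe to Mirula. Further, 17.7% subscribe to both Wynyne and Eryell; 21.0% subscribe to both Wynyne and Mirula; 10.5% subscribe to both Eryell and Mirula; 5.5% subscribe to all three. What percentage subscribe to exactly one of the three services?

48.9%

P(exactly one) = 58.2 + 34.3 + 38.3 − 2·17.7 − 2·21.0 − 2·10.5 + 3·5.5 = 48.9%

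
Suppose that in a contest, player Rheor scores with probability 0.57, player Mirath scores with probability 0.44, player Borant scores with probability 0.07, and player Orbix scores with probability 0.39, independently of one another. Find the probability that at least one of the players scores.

0.86339416

Since the events are independent, P(none) is the product of the individual non-occurrence probabilities.
P(none) = (1 − 0.57) × (1 − 0.44) × (1 − 0.07) × (1 − 0.39) = 0.43 × 0.56 × 0.93 × 0.61 = 0.13660584
P(at least one) = 1 − 0.13660584 = 0.86339416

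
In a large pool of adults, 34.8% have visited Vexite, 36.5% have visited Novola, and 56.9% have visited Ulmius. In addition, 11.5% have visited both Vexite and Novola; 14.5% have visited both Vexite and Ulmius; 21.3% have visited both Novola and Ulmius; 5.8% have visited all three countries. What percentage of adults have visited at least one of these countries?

By inclusion–exclusion:
P(≥1) = 34.8 + 36.5 + 56.9 − 11.5 − 14.5 − 21.3 + 5.8 = 86.7%

86.7%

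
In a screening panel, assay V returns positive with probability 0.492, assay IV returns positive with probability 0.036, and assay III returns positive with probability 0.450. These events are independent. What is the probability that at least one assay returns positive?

0.7306584

Independence gives P(none) = ∏(1 − pᵢ).
P(none) = (1 − 0.492) × (1 − 0.036) × (1 − 0.450) = 0.508 × 0.964 × 0.550 = 0.2693416
P(at least one) = 1 − 0.2693416 = 0.7306584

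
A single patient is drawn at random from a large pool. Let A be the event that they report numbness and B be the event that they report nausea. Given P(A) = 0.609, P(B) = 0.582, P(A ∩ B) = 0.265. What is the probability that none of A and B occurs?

0.074

Using inclusion–exclusion:
P(A ∪ B) = 0.609 + 0.582 − 0.265 = 0.926
P(none) = 1 − 0.926 = 0.074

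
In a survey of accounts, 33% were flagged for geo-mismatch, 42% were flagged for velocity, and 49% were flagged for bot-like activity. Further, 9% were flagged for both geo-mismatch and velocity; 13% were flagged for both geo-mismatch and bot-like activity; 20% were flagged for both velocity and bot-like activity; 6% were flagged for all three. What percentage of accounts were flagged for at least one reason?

P(at least one) = 33 + 42 + 49 − 9 − 13 − 20 + 6 = 88%

88%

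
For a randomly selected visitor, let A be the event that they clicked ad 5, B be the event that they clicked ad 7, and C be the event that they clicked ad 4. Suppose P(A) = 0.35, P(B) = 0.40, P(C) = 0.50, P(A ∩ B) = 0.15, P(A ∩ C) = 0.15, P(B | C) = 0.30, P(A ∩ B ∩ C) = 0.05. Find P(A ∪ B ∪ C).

P(B ∩ C) = P(C)·P(B|C) = 0.50 × 0.30 = 0.15
By inclusion-exclusion,
P(A ∪ B ∪ C) = 0.35 + 0.40 + 0.50 − 0.15 − 0.15 − 0.15 + 0.05 = 0.85

0.85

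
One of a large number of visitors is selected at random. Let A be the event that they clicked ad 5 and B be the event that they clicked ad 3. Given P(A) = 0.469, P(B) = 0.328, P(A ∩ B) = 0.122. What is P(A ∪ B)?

By inclusion-exclusion,
P(A ∪ B) = 0.469 + 0.328 − 0.122 = 0.675

0.675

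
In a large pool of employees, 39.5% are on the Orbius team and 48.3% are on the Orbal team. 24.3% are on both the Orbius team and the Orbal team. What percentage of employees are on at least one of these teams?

63.5%

By inclusion-exclusion,
P(union) = 39.5 + 48.3 − 24.3 = 63.5%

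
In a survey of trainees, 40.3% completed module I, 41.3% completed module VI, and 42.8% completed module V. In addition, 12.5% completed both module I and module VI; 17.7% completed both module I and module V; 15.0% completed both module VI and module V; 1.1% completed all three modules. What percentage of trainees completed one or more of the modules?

P(union) = 40.3 + 41.3 + 42.8 − 12.5 − 17.7 − 15.0 + 1.1 = 80.3%

80.3%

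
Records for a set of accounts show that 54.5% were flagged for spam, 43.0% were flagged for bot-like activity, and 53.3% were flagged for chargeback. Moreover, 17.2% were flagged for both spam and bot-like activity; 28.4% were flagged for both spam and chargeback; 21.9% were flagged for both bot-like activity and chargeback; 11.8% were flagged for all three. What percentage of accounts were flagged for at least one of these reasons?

Using inclusion–exclusion:
P(at least one) = 54.5 + 43.0 + 53.3 − 17.2 − 28.4 − 21.9 + 11.8 = 95.1%

95.1%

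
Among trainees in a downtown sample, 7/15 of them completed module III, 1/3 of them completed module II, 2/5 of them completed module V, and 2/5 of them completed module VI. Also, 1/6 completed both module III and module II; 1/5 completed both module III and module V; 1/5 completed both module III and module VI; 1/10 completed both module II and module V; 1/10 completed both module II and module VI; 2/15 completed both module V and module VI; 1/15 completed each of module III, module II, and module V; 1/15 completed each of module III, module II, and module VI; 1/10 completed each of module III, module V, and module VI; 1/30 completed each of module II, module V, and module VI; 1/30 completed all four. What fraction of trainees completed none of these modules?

1/15

By inclusion–exclusion:
P(≥1) = 7/15 + 1/3 + 2/5 + 2/5 − 1/6 − 1/5 − 1/5 − 1/10 − 1/10 − 2/15 + 1/15 + 1/15 + 1/10 + 1/30 − 1/30 = 14/15
P(none) = 1 − 14/15 = 1/15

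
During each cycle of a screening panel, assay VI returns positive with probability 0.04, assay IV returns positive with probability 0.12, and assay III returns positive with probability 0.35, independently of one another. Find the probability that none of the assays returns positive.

P(none) = (1 − 0.04) × (1 − 0.12) × (1 − 0.35) = 0.96 × 0.88 × 0.65 = 0.54912

0.54912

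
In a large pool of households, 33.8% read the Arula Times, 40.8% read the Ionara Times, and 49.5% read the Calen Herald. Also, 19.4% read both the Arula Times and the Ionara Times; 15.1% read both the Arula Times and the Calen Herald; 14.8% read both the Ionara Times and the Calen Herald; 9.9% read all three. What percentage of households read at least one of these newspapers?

84.7%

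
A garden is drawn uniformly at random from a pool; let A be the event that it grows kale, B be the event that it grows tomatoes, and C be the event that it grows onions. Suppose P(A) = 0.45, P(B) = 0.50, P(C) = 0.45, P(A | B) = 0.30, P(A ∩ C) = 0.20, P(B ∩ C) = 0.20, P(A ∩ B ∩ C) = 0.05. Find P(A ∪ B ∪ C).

P(A ∩ B) = P(B)·P(A|B) = 0.50 × 0.30 = 0.15
Apply inclusion-exclusion:
P(A ∪ B ∪ C) = 0.45 + 0.50 + 0.45 − 0.15 − 0.20 − 0.20 + 0.05 = 0.90

0.90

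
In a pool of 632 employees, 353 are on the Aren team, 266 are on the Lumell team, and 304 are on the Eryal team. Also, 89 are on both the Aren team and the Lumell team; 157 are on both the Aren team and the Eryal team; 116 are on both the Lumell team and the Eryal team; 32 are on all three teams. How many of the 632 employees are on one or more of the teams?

|union| = 353 + 266 + 304 − 89 − 157 − 116 + 32 = 593

593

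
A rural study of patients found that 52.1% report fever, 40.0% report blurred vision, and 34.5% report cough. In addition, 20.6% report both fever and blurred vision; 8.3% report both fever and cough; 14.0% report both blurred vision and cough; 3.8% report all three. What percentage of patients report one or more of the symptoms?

87.5%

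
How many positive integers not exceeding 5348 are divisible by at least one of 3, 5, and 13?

floor(5348/3) + floor(5348/5) + floor(5348/13) − floor(5348/15) − floor(5348/39) − floor(5348/65) + floor(5348/195) = 1782 + 1069 + 411 − 356 − 137 − 82 + 27 = 2714

2714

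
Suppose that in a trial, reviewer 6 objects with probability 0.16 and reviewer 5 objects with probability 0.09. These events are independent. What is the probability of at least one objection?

P(none) = (1 − 0.16) × (1 − 0.09) = 0.84 × 0.91 = 0.7644
P(at least one) = 1 − 0.7644 = 0.2356

0.2356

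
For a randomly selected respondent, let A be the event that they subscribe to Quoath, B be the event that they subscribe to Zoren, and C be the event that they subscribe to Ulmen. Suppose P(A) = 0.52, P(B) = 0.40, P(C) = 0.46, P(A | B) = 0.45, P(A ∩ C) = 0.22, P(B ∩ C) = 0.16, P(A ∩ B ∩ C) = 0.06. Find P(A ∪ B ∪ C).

0.88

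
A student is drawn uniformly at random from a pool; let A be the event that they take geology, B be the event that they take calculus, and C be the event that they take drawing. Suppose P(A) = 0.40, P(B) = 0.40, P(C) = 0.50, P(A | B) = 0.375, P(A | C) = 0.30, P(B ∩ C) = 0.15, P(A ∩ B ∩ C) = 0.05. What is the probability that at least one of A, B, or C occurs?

P(A ∩ B) = P(B)·P(A|B) = 0.40 × 0.375 = 0.15
P(A ∩ C) = P(C)·P(A|C) = 0.50 × 0.30 = 0.15
Inclusion–exclusion gives
P(A ∪ B ∪ C) = 0.40 + 0.40 + 0.50 − 0.15 − 0.15 − 0.15 + 0.05 = 0.90

0.90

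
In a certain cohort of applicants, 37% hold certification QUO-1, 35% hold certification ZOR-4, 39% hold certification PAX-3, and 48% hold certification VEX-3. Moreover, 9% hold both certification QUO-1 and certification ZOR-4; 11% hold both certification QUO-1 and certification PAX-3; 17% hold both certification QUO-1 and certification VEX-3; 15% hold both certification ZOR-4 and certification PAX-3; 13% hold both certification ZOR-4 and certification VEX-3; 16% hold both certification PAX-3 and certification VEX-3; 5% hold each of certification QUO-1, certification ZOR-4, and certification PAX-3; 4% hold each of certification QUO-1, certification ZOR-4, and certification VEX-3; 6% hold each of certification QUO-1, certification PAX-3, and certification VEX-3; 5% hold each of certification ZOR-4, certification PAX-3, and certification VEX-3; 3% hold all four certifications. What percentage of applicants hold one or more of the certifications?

95%

P(at least one) = 37 + 35 + 39 + 48 − 9 − 11 − 17 − 15 − 13 − 16 + 5 + 4 + 6 + 5 − 3 = 95%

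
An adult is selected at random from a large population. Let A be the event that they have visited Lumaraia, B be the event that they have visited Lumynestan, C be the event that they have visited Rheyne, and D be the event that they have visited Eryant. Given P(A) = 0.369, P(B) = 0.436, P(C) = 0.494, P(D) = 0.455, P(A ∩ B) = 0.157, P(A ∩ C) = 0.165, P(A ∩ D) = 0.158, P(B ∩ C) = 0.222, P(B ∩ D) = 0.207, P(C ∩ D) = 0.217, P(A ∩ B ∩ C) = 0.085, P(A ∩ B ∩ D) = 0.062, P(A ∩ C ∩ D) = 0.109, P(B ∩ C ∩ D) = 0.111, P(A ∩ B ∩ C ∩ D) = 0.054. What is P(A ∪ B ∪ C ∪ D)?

0.941

P(A ∪ B ∪ C ∪ D) = 0.369 + 0.436 + 0.494 + 0.455 − 0.157 − 0.165 − 0.158 − 0.222 − 0.207 − 0.217 + 0.085 + 0.062 + 0.109 + 0.111 − 0.054 = 0.941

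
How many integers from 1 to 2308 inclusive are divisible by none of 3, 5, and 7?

By inclusion-exclusion,
floor(2308/3) + floor(2308/5) + floor(2308/7) − floor(2308/15) − floor(2308/21) − floor(2308/35) + floor(2308/105) = 769 + 461 + 329 − 153 − 109 − 65 + 21 = 1253
2308 − 1253 = 1055

1055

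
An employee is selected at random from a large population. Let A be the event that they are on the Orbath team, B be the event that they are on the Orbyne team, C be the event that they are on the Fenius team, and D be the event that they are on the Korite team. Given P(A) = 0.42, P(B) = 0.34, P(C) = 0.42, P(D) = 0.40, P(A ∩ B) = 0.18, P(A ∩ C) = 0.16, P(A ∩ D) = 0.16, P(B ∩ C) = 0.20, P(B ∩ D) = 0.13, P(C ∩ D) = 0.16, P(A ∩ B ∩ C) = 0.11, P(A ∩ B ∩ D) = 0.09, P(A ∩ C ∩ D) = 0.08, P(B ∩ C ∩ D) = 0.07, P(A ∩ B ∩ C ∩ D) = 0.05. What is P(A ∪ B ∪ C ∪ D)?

Inclusion–exclusion gives
P(A ∪ B ∪ C ∪ D) = 0.42 + 0.34 + 0.42 + 0.40 − 0.18 − 0.16 − 0.16 − 0.20 − 0.13 − 0.16 + 0.11 + 0.09 + 0.08 + 0.07 − 0.05 = 0.89

0.89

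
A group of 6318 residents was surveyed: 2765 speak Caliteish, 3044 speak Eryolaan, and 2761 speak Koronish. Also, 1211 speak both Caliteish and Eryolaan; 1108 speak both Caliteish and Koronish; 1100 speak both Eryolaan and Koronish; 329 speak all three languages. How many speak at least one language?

5480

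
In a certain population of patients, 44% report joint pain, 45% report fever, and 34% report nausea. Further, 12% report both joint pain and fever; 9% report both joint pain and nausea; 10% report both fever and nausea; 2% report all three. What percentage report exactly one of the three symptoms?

67%

P(exactly one) = 44 + 45 + 34 − 2·12 − 2·9 − 2·10 + 3·2 = 67%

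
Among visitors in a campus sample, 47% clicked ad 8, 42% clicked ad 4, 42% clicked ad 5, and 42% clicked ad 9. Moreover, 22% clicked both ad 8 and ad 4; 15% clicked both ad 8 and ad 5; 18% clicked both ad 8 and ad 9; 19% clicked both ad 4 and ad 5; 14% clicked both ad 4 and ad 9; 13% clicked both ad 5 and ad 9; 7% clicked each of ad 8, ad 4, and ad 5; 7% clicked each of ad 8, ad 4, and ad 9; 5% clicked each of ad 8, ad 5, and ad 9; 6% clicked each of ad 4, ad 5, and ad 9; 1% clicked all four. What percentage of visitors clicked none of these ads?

4%

P(at least one) = 47 + 42 + 42 + 42 − 22 − 15 − 18 − 19 − 14 − 13 + 7 + 7 + 5 + 6 − 1 = 96%
P(none) = 100% − 96% = 4%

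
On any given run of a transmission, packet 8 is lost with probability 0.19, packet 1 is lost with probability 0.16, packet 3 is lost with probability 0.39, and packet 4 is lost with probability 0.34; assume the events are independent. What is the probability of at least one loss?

Since the events are independent, P(none) is the product of the individual non-occurrence probabilities.
P(none) = (1 − 0.19) × (1 − 0.16) × (1 − 0.39) × (1 − 0.34) = 0.81 × 0.84 × 0.61 × 0.66 = 0.27392904
P(at least one) = 1 − 0.27392904 = 0.72607096

0.72607096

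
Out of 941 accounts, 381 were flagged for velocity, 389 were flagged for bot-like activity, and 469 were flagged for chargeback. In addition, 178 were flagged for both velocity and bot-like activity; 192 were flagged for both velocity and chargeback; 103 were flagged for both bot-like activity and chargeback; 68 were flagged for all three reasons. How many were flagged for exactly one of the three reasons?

Using the inclusion–exclusion count for exactly one event:
N(exactly one) = 381 + 389 + 469 − 2·178 − 2·192 − 2·103 + 3·68 = 497

497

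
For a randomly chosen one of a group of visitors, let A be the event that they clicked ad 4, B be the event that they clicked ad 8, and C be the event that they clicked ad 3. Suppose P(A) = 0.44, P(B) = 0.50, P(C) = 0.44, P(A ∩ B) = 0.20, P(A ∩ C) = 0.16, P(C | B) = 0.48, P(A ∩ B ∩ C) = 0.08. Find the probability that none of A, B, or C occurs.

0.14

P(B ∩ C) = P(B)·P(C|B) = 0.50 × 0.48 = 0.24
P(A ∪ B ∪ C) = 0.44 + 0.50 + 0.44 − 0.20 − 0.16 − 0.24 + 0.08 = 0.86
P(none) = 1 − 0.86 = 0.14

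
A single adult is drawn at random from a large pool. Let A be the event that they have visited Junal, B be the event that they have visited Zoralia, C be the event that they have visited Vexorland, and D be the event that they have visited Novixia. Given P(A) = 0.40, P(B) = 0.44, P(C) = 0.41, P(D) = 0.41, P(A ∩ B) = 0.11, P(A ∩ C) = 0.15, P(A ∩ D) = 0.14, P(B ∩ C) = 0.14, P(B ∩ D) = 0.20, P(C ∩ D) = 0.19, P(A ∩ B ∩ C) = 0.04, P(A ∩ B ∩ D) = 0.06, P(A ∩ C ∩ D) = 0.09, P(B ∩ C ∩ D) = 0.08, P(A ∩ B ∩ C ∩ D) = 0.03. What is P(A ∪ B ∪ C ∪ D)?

Inclusion–exclusion gives
P(A ∪ B ∪ C ∪ D) = 0.40 + 0.44 + 0.41 + 0.41 − 0.11 − 0.15 − 0.14 − 0.14 − 0.20 − 0.19 + 0.04 + 0.06 + 0.09 + 0.08 − 0.03 = 0.97

0.97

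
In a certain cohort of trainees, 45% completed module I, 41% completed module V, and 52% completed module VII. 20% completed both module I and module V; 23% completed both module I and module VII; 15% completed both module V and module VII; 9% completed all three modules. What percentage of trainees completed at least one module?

By inclusion–exclusion:
P(at least one) = 45 + 41 + 52 − 20 − 23 − 15 + 9 = 89%

89%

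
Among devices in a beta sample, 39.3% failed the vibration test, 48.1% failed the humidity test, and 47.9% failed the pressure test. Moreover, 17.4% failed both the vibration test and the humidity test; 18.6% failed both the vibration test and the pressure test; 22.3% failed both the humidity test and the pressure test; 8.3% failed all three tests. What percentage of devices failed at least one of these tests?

85.3%

Inclusion–exclusion gives
P(≥1) = 39.3 + 48.1 + 47.9 − 17.4 − 18.6 − 22.3 + 8.3 = 85.3%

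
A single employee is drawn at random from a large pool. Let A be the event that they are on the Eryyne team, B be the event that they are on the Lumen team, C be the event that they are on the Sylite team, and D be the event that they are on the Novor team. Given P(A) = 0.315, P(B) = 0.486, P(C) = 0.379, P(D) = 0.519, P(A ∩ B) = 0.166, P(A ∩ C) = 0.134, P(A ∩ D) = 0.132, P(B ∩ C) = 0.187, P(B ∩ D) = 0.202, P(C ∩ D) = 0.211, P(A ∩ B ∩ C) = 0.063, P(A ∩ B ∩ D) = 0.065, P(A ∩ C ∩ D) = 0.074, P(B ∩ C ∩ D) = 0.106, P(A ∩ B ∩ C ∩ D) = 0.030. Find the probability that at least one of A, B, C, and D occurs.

0.945

By inclusion-exclusion,
P(A ∪ B ∪ C ∪ D) = 0.315 + 0.486 + 0.379 + 0.519 − 0.166 − 0.134 − 0.132 − 0.187 − 0.202 − 0.211 + 0.063 + 0.065 + 0.074 + 0.106 − 0.030 = 0.945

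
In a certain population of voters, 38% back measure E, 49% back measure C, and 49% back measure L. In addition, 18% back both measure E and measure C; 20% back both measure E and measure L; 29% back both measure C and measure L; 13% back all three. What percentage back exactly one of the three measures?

41%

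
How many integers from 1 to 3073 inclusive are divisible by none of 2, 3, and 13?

946

By inclusion-exclusion,
1536 + 1024 + 236 − 512 − 118 − 78 + 39 = 2127
3073 − 2127 = 946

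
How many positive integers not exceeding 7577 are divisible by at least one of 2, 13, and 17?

4285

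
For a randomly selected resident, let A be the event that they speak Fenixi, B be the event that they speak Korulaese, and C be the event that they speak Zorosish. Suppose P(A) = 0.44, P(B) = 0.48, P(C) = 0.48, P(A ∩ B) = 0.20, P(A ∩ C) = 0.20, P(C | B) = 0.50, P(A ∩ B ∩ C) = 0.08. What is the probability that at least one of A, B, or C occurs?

P(B ∩ C) = P(B)·P(C|B) = 0.48 × 0.50 = 0.24
Using inclusion–exclusion:
P(A ∪ B ∪ C) = 0.44 + 0.48 + 0.48 − 0.20 − 0.20 − 0.24 + 0.08 = 0.84

0.84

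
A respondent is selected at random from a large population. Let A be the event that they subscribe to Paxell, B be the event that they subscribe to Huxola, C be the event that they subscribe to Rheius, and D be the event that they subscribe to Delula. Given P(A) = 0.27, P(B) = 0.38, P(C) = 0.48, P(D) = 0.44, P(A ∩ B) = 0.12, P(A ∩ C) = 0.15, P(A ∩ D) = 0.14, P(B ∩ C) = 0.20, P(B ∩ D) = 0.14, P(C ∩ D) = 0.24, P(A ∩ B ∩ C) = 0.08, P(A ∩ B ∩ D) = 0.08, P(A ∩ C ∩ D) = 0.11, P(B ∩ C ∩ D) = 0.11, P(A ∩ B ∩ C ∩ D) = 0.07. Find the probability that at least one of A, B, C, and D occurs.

0.89

P(A ∪ B ∪ C ∪ D) = 0.27 + 0.38 + 0.48 + 0.44 − 0.12 − 0.15 − 0.14 − 0.20 − 0.14 − 0.24 + 0.08 + 0.08 + 0.11 + 0.11 − 0.07 = 0.89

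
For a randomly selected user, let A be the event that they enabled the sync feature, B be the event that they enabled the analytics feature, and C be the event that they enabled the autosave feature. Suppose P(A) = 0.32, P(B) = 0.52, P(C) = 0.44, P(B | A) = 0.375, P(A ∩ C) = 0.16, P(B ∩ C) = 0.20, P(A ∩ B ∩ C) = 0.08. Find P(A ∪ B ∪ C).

P(A ∩ B) = P(A)·P(B|A) = 0.32 × 0.375 = 0.12
P(A ∪ B ∪ C) = 0.32 + 0.52 + 0.44 − 0.12 − 0.16 − 0.20 + 0.08 = 0.88

0.88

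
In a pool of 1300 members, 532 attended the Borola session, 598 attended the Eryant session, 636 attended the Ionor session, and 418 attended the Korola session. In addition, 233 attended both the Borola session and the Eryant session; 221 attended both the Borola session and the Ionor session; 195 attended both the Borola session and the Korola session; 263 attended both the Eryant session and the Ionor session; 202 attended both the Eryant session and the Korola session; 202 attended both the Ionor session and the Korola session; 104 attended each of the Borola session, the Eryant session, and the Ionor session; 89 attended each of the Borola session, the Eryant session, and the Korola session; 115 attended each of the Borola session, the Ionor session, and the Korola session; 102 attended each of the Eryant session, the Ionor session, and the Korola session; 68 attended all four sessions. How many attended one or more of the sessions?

N(≥1) = 532 + 598 + 636 + 418 − 233 − 221 − 195 − 263 − 202 − 202 + 104 + 89 + 115 + 102 − 68 = 1210

1210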